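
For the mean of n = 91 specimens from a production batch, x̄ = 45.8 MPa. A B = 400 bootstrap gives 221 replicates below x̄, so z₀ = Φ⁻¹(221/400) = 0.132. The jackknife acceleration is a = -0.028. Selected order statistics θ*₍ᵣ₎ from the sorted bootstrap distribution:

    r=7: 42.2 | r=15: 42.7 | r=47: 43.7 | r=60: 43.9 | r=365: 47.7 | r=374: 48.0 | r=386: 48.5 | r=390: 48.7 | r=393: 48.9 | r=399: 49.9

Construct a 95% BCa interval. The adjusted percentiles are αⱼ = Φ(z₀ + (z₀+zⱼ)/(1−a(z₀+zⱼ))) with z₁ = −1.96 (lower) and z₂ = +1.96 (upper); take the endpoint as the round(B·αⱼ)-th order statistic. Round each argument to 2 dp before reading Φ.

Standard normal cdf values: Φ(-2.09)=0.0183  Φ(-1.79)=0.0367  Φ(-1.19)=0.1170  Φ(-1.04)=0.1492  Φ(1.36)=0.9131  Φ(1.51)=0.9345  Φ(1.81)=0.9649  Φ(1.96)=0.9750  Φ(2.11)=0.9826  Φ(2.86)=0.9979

Lower: z₀ + z₁ = 0.132 + (-1.960) = -1.828; 1 − a(z₀+z₁) = 1 − (-0.028)(-1.828) = 0.9488; argument = 0.132 + (-1.828)/0.9488 = -1.7946 → -1.79.
α₁ = Φ(-1.79) = 0.0367; rank = round(400 × 0.0367) = 15; θ*₍15₎ = 42.7.
Upper: z₀ + z₂ = 2.092; 1 − a(z₀+z₂) = 1.0586; argument = 2.1082 → 2.11; α₂ = 0.9826; rank = 393; θ*₍393₎ = 48.9.

(42.7, 48.9)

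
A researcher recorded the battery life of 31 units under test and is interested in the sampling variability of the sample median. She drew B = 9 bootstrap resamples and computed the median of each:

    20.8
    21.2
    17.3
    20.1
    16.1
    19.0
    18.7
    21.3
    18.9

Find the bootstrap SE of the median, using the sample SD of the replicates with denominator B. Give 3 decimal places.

SE* = 1.678

Bootstrap SE is the standard deviation of the 9 replicate medians.
Mean of replicates: (20.8 + 21.2 + 17.3 + 20.1 + 16.1 + 19.0 + 18.7 + 21.3 + 18.9) / 9 = 173.4000 / 9 = 19.2667
Sum of squared deviations: (+1.5333)² + (+1.9333)² + (−1.9667)² + (+0.8333)² + (−3.1667)² + (−0.2667)² + (−0.5667)² + (+2.0333)² + (−0.3667)² = 25.3400
Variance = 25.3400 / 9 = 2.8156
SE* = √2.8156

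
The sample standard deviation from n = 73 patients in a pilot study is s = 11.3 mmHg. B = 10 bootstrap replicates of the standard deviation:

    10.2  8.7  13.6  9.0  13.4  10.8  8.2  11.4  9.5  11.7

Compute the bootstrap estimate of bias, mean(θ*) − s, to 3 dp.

bias = −0.650

mean(θ*) = (10.2 + 8.7 + 13.6 + 9.0 + 13.4 + 10.8 + 8.2 + 11.4 + 9.5 + 11.7) / 10 = 10.6500
bias = 10.6500 − 11.3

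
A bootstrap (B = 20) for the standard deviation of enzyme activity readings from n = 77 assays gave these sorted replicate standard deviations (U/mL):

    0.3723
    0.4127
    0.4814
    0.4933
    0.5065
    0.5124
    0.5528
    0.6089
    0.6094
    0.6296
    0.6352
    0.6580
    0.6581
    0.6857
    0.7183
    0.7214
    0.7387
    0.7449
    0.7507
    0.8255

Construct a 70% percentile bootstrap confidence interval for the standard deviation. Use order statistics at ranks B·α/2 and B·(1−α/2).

(0.4814, 0.7387)

α = 0.30; lower rank = 20 × 0.150 = 3; upper rank = 20 × 0.850 = 17.
The 3rd smallest replicate is 0.4814; the 17th is 0.7387.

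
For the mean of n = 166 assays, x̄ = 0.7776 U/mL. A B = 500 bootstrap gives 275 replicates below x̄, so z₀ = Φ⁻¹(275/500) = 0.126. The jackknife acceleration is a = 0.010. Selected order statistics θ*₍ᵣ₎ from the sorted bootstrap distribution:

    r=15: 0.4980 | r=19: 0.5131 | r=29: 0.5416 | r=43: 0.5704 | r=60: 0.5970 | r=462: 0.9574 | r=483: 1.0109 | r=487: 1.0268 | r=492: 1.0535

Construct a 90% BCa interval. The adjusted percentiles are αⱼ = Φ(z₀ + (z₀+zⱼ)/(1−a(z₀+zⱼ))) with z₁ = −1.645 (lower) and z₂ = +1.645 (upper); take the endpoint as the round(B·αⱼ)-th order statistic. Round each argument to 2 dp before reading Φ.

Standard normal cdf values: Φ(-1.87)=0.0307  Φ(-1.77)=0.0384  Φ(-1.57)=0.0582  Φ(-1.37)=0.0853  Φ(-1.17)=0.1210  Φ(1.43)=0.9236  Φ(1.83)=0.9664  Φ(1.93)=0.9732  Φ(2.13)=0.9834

(0.5704, 1.0268)

Lower: z₀ + z₁ = 0.126 + (-1.645) = -1.519; 1 − a(z₀+z₁) = 1 − (0.010)(-1.519) = 1.0152; argument = 0.126 + (-1.519)/1.0152 = -1.3703 → -1.37.
α₁ = Φ(-1.37) = 0.0853; rank = round(500 × 0.0853) = 43; θ*₍43₎ = 0.5704.
Upper: z₀ + z₂ = 1.771; 1 − a(z₀+z₂) = 0.9823; argument = 1.9289 → 1.93; α₂ = 0.9732; rank = 487; θ*₍487₎ = 1.0268.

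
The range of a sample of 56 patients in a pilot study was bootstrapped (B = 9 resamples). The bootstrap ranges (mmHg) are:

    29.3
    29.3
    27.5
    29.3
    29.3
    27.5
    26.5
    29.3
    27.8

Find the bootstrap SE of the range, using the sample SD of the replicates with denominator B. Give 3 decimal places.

SE* = 1.035

Bootstrap SE is the standard deviation of the 9 replicate ranges.
Mean of replicates: (29.3 + 29.3 + 27.5 + 29.3 + 29.3 + 27.5 + 26.5 + 29.3 + 27.8) / 9 = 255.8000 / 9 = 28.4222
Sum of squared deviations: (+0.8778)² + (+0.8778)² + (−0.9222)² + (+0.8778)² + (+0.8778)² + (−0.9222)² + (−1.9222)² + (+0.8778)² + (−0.6222)² = 9.6356
Variance = 9.6356 / 9 = 1.0706
SE* = √1.0706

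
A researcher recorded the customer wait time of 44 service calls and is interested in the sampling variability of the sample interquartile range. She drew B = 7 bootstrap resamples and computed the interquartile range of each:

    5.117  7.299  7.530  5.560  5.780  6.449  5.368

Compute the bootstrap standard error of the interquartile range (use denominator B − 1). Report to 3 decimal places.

Bootstrap SE is the standard deviation of the 7 replicate interquartile ranges.
Mean of replicates: (5.117 + 7.299 + 7.530 + 5.560 + 5.780 + 6.449 + 5.368) / 7 = 43.1030 / 7 = 6.1576
Sum of squared deviations: (−1.0406)² + (+1.1414)² + (+1.3724)² + (−0.5976)² + (−0.3776)² + (+0.2914)² + (−0.7896)² = 5.4772
Variance = 5.4772 / 6 = 0.9129
SE* = √0.9129

SE* = 0.955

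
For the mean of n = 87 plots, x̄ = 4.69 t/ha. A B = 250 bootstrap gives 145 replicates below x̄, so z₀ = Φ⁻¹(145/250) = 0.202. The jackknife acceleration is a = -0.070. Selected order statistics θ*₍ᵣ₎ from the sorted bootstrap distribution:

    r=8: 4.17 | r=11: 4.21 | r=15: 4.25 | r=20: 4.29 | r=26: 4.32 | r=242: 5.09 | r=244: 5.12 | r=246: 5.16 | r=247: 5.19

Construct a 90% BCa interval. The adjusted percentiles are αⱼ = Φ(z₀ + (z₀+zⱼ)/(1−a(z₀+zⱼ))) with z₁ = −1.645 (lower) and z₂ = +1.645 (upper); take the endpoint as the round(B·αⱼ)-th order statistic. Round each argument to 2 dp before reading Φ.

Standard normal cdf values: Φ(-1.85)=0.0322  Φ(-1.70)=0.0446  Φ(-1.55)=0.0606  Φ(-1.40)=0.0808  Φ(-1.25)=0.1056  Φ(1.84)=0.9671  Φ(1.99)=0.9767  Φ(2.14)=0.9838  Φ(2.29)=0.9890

Lower: z₀ + z₁ = 0.202 + (-1.645) = -1.443; 1 − a(z₀+z₁) = 1 − (-0.070)(-1.443) = 0.8990; argument = 0.202 + (-1.443)/0.8990 = -1.4031 → -1.40.
α₁ = Φ(-1.40) = 0.0808; rank = round(250 × 0.0808) = 20; θ*₍20₎ = 4.29.
Upper: z₀ + z₂ = 1.847; 1 − a(z₀+z₂) = 1.1293; argument = 1.8375 → 1.84; α₂ = 0.9671; rank = 242; θ*₍242₎ = 5.09.

(4.29, 5.09)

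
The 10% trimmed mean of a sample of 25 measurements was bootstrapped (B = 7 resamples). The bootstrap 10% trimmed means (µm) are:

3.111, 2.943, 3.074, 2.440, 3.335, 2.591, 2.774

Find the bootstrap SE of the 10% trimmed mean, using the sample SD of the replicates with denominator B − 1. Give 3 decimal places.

Bootstrap SE is the standard deviation of the 7 replicate 10% trimmed means.
Mean of replicates: (3.111 + 2.943 + 3.074 + 2.440 + 3.335 + 2.591 + 2.774) / 7 = 20.2680 / 7 = 2.8954
Sum of squared deviations: (+0.2156)² + (+0.0476)² + (+0.1786)² + (−0.4554)² + (+0.4396)² + (−0.3044)² + (−0.1214)² = 0.5887
Variance = 0.5887 / 6 = 0.0981
SE* = √0.0981

SE* = 0.313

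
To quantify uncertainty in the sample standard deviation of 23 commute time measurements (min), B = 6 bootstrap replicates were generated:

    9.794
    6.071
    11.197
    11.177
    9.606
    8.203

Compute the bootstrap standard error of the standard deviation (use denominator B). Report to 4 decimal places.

Bootstrap SE is the standard deviation of the 6 replicate standard deviations.
Mean of replicates: (9.794 + 6.071 + 11.197 + 11.177 + 9.606 + 8.203) / 6 = 56.04800 / 6 = 9.34133
Sum of squared deviations: (+0.45267)² + (−3.27033)² + (+1.85567)² + (+1.83567)² + (+0.26467)² + (−1.13833)² = 19.07901
Variance = 19.07901 / 6 = 3.17983
SE* = √3.17983

SE* = 1.7832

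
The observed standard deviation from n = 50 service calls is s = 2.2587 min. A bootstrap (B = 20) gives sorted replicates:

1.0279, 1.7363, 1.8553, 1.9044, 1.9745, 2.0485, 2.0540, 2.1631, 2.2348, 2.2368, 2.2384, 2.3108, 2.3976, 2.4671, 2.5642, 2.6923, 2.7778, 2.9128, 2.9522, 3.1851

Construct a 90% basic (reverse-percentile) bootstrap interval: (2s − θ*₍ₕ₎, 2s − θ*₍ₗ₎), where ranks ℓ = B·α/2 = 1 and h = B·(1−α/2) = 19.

Percentile endpoints at ranks 1 and 19: θ*₍1₎ = 1.0279, θ*₍19₎ = 2.9522.
Basic interval reflects these around s:
  lower = 2 × 2.2587 − 2.9522 = 1.5652
  upper = 2 × 2.2587 − 1.0279 = 3.4895

(1.5652, 3.4895)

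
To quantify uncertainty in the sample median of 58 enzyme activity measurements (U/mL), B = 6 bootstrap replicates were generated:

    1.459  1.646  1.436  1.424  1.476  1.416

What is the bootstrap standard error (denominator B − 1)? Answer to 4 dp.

Bootstrap SE is the standard deviation of the 6 replicate medians.
Mean of replicates: (1.459 + 1.646 + 1.436 + 1.424 + 1.476 + 1.416) / 6 = 8.85700 / 6 = 1.47617
Sum of squared deviations: (−0.01717)² + (+0.16983)² + (−0.04017)² + (−0.05217)² + (−0.00017)² + (−0.06017)² = 0.03709
Variance = 0.03709 / 5 = 0.00742
SE* = √0.00742

SE* = 0.0861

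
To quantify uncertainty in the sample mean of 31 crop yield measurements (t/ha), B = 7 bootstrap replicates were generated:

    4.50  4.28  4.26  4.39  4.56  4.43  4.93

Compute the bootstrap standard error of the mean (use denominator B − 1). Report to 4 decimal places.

SE* = 0.2267

Bootstrap SE is the standard deviation of the 7 replicate means.
Mean of replicates: (4.50 + 4.28 + 4.26 + 4.39 + 4.56 + 4.43 + 4.93) / 7 = 31.35000 / 7 = 4.47857
Sum of squared deviations: (+0.02143)² + (−0.19857)² + (−0.21857)² + (−0.08857)² + (+0.08143)² + (−0.04857)² + (+0.45143)² = 0.30829
Variance = 0.30829 / 6 = 0.05138
SE* = √0.05138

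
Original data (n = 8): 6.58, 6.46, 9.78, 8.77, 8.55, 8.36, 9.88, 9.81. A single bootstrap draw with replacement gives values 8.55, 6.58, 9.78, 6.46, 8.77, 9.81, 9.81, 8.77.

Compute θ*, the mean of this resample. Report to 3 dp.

Mean = (8.55 + 6.58 + 9.78 + 6.46 + 8.77 + 9.81 + 9.81 + 8.77) / 8 = 68.530 / 8 = 8.566

θ* = 8.566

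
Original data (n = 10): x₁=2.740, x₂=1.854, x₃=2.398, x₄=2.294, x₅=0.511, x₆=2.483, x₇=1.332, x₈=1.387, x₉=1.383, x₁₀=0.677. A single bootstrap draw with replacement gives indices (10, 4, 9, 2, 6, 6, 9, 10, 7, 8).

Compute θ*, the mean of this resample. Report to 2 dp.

θ* = 1.60

Resample values: 0.677, 2.294, 1.383, 1.854, 2.483, 2.483, 1.383, 0.677, 1.332, 1.387.
Mean = (0.677 + 2.294 + 1.383 + 1.854 + 2.483 + 2.483 + 1.383 + 0.677 + 1.332 + 1.387) / 10 = 15.9530 / 10 = 1.60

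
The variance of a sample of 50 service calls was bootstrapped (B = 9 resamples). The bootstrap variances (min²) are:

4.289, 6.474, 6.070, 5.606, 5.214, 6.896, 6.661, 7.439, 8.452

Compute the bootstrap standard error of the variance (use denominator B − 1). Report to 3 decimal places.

SE* = 1.234

Bootstrap SE is the standard deviation of the 9 replicate variances.
Mean of replicates: (4.289 + 6.474 + 6.070 + 5.606 + 5.214 + 6.896 + 6.661 + 7.439 + 8.452) / 9 = 57.1010 / 9 = 6.3446
Sum of squared deviations: (−2.0556)² + (+0.1294)² + (−0.2746)² + (−0.7386)² + (−1.1306)² + (+0.5514)² + (+0.3164)² + (+1.0944)² + (+2.1074)² = 12.1844
Variance = 12.1844 / 8 = 1.5231
SE* = √1.5231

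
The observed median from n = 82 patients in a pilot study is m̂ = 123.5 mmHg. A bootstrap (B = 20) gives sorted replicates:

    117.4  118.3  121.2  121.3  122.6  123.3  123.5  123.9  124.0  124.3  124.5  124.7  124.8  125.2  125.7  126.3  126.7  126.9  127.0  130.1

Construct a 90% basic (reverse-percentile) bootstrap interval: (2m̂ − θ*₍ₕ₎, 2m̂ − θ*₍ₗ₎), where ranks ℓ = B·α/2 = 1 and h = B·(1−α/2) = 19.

(120.0, 129.6)

Percentile endpoints at ranks 1 and 19: θ*₍1₎ = 117.4, θ*₍19₎ = 127.0.
Basic interval reflects these around m̂:
  lower = 2 × 123.5 − 127.0 = 120.0
  upper = 2 × 123.5 − 117.4 = 129.6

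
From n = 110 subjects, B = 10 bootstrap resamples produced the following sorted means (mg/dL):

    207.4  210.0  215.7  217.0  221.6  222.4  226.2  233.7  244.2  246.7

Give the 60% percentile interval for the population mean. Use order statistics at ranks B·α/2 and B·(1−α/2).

(210.0, 233.7)

α = 0.40; lower rank = 10 × 0.200 = 2; upper rank = 10 × 0.800 = 8.
The 2nd smallest replicate is 210.0; the 8th is 233.7.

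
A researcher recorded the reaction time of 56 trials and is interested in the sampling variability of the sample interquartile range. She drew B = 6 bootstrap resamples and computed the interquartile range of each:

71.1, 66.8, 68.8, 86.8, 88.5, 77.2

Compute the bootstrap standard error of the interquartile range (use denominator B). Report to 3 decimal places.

SE* = 8.496

Bootstrap SE is the standard deviation of the 6 replicate interquartile ranges.
Mean of replicates: (71.1 + 66.8 + 68.8 + 86.8 + 88.5 + 77.2) / 6 = 459.2000 / 6 = 76.5333
Sum of squared deviations: (−5.4333)² + (−9.7333)² + (−7.7333)² + (+10.2667)² + (+11.9667)² + (+0.6667)² = 433.1133
Variance = 433.1133 / 6 = 72.1856
SE* = √72.1856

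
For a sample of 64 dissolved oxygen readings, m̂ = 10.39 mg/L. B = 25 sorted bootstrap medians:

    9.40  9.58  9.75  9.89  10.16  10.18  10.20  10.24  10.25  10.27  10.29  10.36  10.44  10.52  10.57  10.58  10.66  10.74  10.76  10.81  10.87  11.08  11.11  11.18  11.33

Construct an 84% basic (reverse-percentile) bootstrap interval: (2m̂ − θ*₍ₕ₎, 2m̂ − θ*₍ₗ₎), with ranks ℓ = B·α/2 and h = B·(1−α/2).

Percentile endpoints at ranks 2 and 23: θ*₍2₎ = 9.58, θ*₍23₎ = 11.11.
Basic interval reflects these around m̂:
  lower = 2 × 10.39 − 11.11 = 9.67
  upper = 2 × 10.39 − 9.58 = 11.20

(9.67, 11.20)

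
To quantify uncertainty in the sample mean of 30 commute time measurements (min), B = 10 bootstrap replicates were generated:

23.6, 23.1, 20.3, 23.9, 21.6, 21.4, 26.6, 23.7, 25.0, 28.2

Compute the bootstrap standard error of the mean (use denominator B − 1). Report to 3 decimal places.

Bootstrap SE is the standard deviation of the 10 replicate means.
Mean of replicates: (23.6 + 23.1 + 20.3 + 23.9 + 21.6 + 21.4 + 26.6 + 23.7 + 25.0 + 28.2) / 10 = 237.4000 / 10 = 23.7400
Sum of squared deviations: (−0.1400)² + (−0.6400)² + (−3.4400)² + (+0.1600)² + (−2.1400)² + (−2.3400)² + (+2.8600)² + (−0.0400)² + (+1.2600)² + (+4.4600)² = 52.0040
Variance = 52.0040 / 9 = 5.7782
SE* = √5.7782

SE* = 2.404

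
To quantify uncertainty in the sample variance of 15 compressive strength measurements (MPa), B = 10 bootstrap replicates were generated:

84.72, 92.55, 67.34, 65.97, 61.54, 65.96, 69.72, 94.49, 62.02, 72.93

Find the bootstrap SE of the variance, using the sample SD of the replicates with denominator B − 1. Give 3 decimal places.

Bootstrap SE is the standard deviation of the 10 replicate variances.
Mean of replicates: (84.72 + 92.55 + 67.34 + 65.97 + 61.54 + 65.96 + 69.72 + 94.49 + 62.02 + 72.93) / 10 = 737.2400 / 10 = 73.7240
Sum of squared deviations: (+10.9960)² + (+18.8260)² + (−6.3840)² + (−7.7540)² + (−12.1840)² + (−7.7640)² + (−4.0040)² + (+20.7660)² + (−11.7040)² + (−0.7940)² = 1369.8126
Variance = 1369.8126 / 9 = 152.2014
SE* = √152.2014

SE* = 12.337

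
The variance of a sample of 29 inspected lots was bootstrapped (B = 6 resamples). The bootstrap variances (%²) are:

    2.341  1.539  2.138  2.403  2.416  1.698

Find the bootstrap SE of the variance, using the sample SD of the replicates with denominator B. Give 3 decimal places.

Bootstrap SE is the standard deviation of the 6 replicate variances.
Mean of replicates: (2.341 + 1.539 + 2.138 + 2.403 + 2.416 + 1.698) / 6 = 12.5350 / 6 = 2.0892
Sum of squared deviations: (+0.2518)² + (−0.5502)² + (+0.0488)² + (+0.3138)² + (+0.3268)² + (−0.3912)² = 0.7268
Variance = 0.7268 / 6 = 0.1211
SE* = √0.1211

SE* = 0.348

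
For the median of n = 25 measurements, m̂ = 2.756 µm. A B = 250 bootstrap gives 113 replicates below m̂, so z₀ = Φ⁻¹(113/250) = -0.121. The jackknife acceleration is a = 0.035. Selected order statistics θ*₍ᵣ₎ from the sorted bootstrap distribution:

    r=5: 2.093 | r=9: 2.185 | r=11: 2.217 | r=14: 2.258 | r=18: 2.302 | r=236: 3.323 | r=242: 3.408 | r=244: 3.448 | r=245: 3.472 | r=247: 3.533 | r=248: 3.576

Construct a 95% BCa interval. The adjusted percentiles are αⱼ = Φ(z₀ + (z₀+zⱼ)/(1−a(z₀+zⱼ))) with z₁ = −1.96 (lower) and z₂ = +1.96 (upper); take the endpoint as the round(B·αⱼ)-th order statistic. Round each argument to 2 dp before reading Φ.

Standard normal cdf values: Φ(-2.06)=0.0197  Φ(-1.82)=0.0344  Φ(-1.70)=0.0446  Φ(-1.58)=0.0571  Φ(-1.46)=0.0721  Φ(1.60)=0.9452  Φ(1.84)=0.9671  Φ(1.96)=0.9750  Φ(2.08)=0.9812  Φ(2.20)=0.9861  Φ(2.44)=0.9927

(2.093, 3.408)

Lower: z₀ + z₁ = -0.121 + (-1.960) = -2.081; 1 − a(z₀+z₁) = 1 − (0.035)(-2.081) = 1.0728; argument = -0.121 + (-2.081)/1.0728 = -2.0607 → -2.06.
α₁ = Φ(-2.06) = 0.0197; rank = round(250 × 0.0197) = 5; θ*₍5₎ = 2.093.
Upper: z₀ + z₂ = 1.839; 1 − a(z₀+z₂) = 0.9356; argument = 1.8445 → 1.84; α₂ = 0.9671; rank = 242; θ*₍242₎ = 3.408.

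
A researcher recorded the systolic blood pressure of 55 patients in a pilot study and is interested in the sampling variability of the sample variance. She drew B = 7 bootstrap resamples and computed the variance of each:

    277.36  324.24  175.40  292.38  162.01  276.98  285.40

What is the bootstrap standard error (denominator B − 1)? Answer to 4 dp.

SE* = 62.0094

Bootstrap SE is the standard deviation of the 7 replicate variances.
Mean of replicates: (277.36 + 324.24 + 175.40 + 292.38 + 162.01 + 276.98 + 285.40) / 7 = 1793.77000 / 7 = 256.25286
Sum of squared deviations: (+21.10714)² + (+67.98714)² + (−80.85286)² + (+36.12714)² + (−94.24286)² + (+20.72714)² + (+29.14714)² = 23071.00454
Variance = 23071.00454 / 6 = 3845.16742
SE* = √3845.16742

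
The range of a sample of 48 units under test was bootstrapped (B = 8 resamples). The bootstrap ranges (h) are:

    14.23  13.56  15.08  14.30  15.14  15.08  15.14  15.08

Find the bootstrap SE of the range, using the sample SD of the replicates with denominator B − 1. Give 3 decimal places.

Bootstrap SE is the standard deviation of the 8 replicate ranges.
Mean of replicates: (14.23 + 13.56 + 15.08 + 14.30 + 15.14 + 15.08 + 15.14 + 15.08) / 8 = 117.6100 / 8 = 14.7012
Sum of squared deviations: (−0.4712)² + (−1.1412)² + (+0.3788)² + (−0.4012)² + (+0.4388)² + (+0.3788)² + (+0.4388)² + (+0.3788)² = 2.5009
Variance = 2.5009 / 7 = 0.3573
SE* = √0.3573

SE* = 0.598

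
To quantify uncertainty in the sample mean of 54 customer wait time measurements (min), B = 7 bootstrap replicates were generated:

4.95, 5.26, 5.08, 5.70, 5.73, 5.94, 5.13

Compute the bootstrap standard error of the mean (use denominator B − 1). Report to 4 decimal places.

SE* = 0.3847

Bootstrap SE is the standard deviation of the 7 replicate means.
Mean of replicates: (4.95 + 5.26 + 5.08 + 5.70 + 5.73 + 5.94 + 5.13) / 7 = 37.79000 / 7 = 5.39857
Sum of squared deviations: (−0.44857)² + (−0.13857)² + (−0.31857)² + (+0.30143)² + (+0.33143)² + (+0.54143)² + (−0.26857)² = 0.88789
Variance = 0.88789 / 6 = 0.14798
SE* = √0.14798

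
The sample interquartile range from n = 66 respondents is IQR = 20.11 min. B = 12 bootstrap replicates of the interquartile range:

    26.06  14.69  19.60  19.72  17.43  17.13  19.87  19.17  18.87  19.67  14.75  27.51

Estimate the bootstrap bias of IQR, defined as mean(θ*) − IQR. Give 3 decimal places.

mean(θ*) = (26.06 + 14.69 + 19.60 + 19.72 + 17.43 + 17.13 + 19.87 + 19.17 + 18.87 + 19.67 + 14.75 + 27.51) / 12 = 19.5392
bias = 19.5392 − 20.11

bias = −0.571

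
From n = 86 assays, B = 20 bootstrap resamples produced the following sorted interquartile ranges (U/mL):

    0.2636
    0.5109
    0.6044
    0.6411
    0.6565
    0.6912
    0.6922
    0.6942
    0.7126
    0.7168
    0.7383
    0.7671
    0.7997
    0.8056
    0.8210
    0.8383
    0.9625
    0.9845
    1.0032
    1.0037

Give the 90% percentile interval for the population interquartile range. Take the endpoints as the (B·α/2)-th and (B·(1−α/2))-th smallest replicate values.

(0.2636, 1.0032)

α = 0.10; lower rank = 20 × 0.050 = 1; upper rank = 20 × 0.950 = 19.
The 1st smallest replicate is 0.2636; the 19th is 1.0032.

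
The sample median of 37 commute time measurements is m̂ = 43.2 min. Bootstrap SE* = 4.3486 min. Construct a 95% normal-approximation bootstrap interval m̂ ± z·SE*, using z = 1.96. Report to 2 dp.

Margin = 1.96 × 4.3486 = 8.523
Interval: 43.2 ± 8.523

(34.68, 51.72)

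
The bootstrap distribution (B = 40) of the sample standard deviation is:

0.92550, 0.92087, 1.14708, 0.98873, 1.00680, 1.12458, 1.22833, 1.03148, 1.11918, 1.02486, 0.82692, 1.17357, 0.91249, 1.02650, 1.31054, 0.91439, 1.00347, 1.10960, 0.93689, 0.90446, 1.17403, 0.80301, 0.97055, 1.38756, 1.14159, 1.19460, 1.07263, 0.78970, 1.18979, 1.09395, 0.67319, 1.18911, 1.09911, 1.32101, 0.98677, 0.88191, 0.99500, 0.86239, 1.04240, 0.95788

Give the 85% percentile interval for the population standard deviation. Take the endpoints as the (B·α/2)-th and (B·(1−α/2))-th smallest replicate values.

Sorted replicates: 0.67319, 0.78970, 0.80301, 0.82692, 0.86239, 0.88191, 0.90446, 0.91249, 0.91439, 0.92087, 0.92550, 0.93689, 0.95788, 0.97055, 0.98677, 0.98873, 0.99500, 1.00347, 1.00680, 1.02486, 1.02650, 1.03148, 1.04240, 1.07263, 1.09395, 1.09911, 1.10960, 1.11918, 1.12458, 1.14159, 1.14708, 1.17357, 1.17403, 1.18911, 1.18979, 1.19460, 1.22833, 1.31054, 1.32101, 1.38756
α = 0.15; lower rank = 40 × 0.075 = 3; upper rank = 40 × 0.925 = 37.
The 3rd smallest replicate is 0.80301; the 37th is 1.22833.

(0.80301, 1.22833)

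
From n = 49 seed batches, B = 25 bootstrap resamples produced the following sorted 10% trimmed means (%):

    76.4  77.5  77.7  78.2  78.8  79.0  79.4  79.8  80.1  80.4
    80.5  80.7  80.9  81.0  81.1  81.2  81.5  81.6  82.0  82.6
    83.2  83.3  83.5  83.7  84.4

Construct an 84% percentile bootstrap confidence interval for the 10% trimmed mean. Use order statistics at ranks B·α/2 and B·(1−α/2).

α = 0.16; lower rank = 25 × 0.080 = 2; upper rank = 25 × 0.920 = 23.
The 2nd smallest replicate is 77.5; the 23rd is 83.5.

(77.5, 83.5)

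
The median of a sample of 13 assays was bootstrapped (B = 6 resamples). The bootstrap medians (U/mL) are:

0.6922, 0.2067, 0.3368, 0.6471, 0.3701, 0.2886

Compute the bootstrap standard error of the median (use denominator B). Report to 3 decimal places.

Bootstrap SE is the standard deviation of the 6 replicate medians.
Mean of replicates: (0.6922 + 0.2067 + 0.3368 + 0.6471 + 0.3701 + 0.2886) / 6 = 2.54150 / 6 = 0.42358
Sum of squared deviations: (+0.26862)² + (−0.21688)² + (−0.08678)² + (+0.22352)² + (−0.05348)² + (−0.13498)² = 0.19777
Variance = 0.19777 / 6 = 0.03296
SE* = √0.03296

SE* = 0.182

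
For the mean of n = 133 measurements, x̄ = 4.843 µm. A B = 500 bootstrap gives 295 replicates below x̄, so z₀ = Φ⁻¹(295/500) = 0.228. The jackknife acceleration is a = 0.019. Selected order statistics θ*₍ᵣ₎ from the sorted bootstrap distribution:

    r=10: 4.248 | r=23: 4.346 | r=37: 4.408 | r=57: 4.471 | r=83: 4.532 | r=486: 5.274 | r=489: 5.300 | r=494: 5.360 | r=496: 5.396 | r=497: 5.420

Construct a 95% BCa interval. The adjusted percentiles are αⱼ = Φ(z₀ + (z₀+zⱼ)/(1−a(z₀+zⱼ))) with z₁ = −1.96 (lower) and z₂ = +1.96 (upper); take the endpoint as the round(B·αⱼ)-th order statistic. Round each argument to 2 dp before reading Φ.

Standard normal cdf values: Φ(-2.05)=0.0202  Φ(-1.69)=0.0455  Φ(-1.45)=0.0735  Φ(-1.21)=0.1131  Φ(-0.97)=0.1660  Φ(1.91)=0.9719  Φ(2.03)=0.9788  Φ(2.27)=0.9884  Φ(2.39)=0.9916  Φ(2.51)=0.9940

Lower: z₀ + z₁ = 0.228 + (-1.960) = -1.732; 1 − a(z₀+z₁) = 1 − (0.019)(-1.732) = 1.0329; argument = 0.228 + (-1.732)/1.0329 = -1.4488 → -1.45.
α₁ = Φ(-1.45) = 0.0735; rank = round(500 × 0.0735) = 37; θ*₍37₎ = 4.408.
Upper: z₀ + z₂ = 2.188; 1 − a(z₀+z₂) = 0.9584; argument = 2.5109 → 2.51; α₂ = 0.9940; rank = 497; θ*₍497₎ = 5.420.

(4.408, 5.420)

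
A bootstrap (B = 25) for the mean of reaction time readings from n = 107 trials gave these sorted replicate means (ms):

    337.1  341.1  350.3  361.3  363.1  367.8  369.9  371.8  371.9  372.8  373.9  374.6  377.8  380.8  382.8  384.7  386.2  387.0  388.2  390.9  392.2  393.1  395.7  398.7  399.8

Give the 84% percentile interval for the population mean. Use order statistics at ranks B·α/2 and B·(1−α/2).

α = 0.16; lower rank = 25 × 0.080 = 2; upper rank = 25 × 0.920 = 23.
The 2nd smallest replicate is 341.1; the 23rd is 395.7.

(341.1, 395.7)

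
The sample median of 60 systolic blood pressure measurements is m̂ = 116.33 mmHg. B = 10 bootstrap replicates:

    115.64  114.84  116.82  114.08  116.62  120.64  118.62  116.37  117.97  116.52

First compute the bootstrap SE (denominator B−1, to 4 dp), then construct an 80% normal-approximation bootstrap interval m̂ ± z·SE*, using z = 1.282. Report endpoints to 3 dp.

Mean of replicates = 116.8120; sum of squared deviations = 32.3072; SE* = √(32.3072/9) = 1.8946
Margin = 1.282 × 1.8946 = 2.4289
Interval: 116.33 ± 2.4289

(113.901, 118.759)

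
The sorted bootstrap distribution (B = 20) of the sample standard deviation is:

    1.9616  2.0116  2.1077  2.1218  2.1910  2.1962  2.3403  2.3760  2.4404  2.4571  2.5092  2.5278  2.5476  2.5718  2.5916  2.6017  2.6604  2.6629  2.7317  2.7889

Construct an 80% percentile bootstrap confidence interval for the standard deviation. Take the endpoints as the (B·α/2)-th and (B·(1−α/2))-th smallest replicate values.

(2.0116, 2.6629)

α = 0.20; lower rank = 20 × 0.100 = 2; upper rank = 20 × 0.900 = 18.
The 2nd smallest replicate is 2.0116; the 18th is 2.6629.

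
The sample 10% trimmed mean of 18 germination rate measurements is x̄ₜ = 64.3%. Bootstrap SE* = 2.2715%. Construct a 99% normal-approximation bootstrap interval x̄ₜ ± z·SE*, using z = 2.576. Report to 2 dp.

Margin = 2.576 × 2.2715 = 5.851
Interval: 64.3 ± 5.851

(58.45, 70.15)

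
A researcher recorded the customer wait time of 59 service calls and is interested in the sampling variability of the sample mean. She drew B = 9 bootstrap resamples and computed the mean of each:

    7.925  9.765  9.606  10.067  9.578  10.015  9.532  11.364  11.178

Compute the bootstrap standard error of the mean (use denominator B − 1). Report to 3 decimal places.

Bootstrap SE is the standard deviation of the 9 replicate means.
Mean of replicates: (7.925 + 9.765 + 9.606 + 10.067 + 9.578 + 10.015 + 9.532 + 11.364 + 11.178) / 9 = 89.0300 / 9 = 9.8922
Sum of squared deviations: (−1.9672)² + (−0.1272)² + (−0.2862)² + (+0.1748)² + (−0.3142)² + (+0.1228)² + (−0.3602)² + (+1.4718)² + (+1.2858)² = 8.0615
Variance = 8.0615 / 8 = 1.0077
SE* = √1.0077

SE* = 1.004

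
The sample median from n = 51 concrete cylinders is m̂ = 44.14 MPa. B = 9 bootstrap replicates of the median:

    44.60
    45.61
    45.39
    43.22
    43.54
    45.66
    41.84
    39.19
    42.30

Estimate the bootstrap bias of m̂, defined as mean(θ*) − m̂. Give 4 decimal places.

bias = −0.6567

mean(θ*) = (44.60 + 45.61 + 45.39 + 43.22 + 43.54 + 45.66 + 41.84 + 39.19 + 42.30) / 9 = 43.48333
bias = 43.48333 − 44.14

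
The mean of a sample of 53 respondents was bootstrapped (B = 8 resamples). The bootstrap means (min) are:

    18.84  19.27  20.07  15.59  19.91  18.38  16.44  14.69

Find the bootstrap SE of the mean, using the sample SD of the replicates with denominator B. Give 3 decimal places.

SE* = 1.921

Bootstrap SE is the standard deviation of the 8 replicate means.
Mean of replicates: (18.84 + 19.27 + 20.07 + 15.59 + 19.91 + 18.38 + 16.44 + 14.69) / 8 = 143.1900 / 8 = 17.8987
Sum of squared deviations: (+0.9413)² + (+1.3712)² + (+2.1713)² + (−2.3087)² + (+2.0113)² + (+0.4812)² + (−1.4587)² + (−3.2088)² = 29.5117
Variance = 29.5117 / 8 = 3.6890
SE* = √3.6890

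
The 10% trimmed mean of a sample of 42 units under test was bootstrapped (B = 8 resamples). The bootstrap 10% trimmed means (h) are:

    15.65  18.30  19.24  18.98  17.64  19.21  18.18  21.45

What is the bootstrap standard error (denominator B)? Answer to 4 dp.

Bootstrap SE is the standard deviation of the 8 replicate 10% trimmed means.
Mean of replicates: (15.65 + 18.30 + 19.24 + 18.98 + 17.64 + 19.21 + 18.18 + 21.45) / 8 = 148.65000 / 8 = 18.58125
Sum of squared deviations: (−2.93125)² + (−0.28125)² + (+0.65875)² + (+0.39875)² + (−0.94125)² + (+0.62875)² + (−0.40125)² + (+2.86875)² = 18.93629
Variance = 18.93629 / 8 = 2.36704
SE* = √2.36704

SE* = 1.5385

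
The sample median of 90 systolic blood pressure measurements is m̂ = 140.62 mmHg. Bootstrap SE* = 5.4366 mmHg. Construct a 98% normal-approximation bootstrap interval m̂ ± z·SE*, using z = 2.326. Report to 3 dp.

(127.974, 153.266)

Margin = 2.326 × 5.4366 = 12.6455
Interval: 140.62 ± 12.6455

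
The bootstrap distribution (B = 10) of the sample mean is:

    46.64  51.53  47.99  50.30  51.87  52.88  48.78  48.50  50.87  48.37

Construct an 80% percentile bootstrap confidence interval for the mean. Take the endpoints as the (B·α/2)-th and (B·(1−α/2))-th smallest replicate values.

Sorted replicates: 46.64, 47.99, 48.37, 48.50, 48.78, 50.30, 50.87, 51.53, 51.87, 52.88
α = 0.20; lower rank = 10 × 0.100 = 1; upper rank = 10 × 0.900 = 9.
The 1st smallest replicate is 46.64; the 9th is 51.87.

(46.64, 51.87)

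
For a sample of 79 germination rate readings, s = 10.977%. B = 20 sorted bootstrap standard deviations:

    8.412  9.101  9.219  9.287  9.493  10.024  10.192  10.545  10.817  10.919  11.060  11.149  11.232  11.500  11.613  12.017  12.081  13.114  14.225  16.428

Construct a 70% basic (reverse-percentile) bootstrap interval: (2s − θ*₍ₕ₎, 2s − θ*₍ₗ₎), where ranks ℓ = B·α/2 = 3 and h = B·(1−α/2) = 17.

Percentile endpoints at ranks 3 and 17: θ*₍3₎ = 9.219, θ*₍17₎ = 12.081.
Basic interval reflects these around s:
  lower = 2 × 10.977 − 12.081 = 9.873
  upper = 2 × 10.977 − 9.219 = 12.735

(9.873, 12.735)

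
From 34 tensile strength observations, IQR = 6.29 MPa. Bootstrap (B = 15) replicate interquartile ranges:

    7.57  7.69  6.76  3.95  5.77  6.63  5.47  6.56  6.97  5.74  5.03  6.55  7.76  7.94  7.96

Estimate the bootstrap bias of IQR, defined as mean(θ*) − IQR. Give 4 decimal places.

bias = +0.2667

mean(θ*) = (7.57 + 7.69 + 6.76 + 3.95 + 5.77 + 6.63 + 5.47 + 6.56 + 6.97 + 5.74 + 5.03 + 6.55 + 7.76 + 7.94 + 7.96) / 15 = 6.55667
bias = 6.55667 − 6.29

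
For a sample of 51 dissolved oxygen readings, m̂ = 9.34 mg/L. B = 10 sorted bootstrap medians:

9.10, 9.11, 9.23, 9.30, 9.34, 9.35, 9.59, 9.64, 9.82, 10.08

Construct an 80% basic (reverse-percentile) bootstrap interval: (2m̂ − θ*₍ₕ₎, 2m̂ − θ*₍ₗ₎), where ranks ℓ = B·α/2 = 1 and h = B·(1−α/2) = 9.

(8.86, 9.58)

Percentile endpoints at ranks 1 and 9: θ*₍1₎ = 9.10, θ*₍9₎ = 9.82.
Basic interval reflects these around m̂:
  lower = 2 × 9.34 − 9.82 = 8.86
  upper = 2 × 9.34 − 9.10 = 9.58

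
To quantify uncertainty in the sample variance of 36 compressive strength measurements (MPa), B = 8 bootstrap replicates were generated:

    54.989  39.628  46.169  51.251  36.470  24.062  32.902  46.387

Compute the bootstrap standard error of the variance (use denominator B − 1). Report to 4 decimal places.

SE* = 10.2087

Bootstrap SE is the standard deviation of the 8 replicate variances.
Mean of replicates: (54.989 + 39.628 + 46.169 + 51.251 + 36.470 + 24.062 + 32.902 + 46.387) / 8 = 331.85800 / 8 = 41.48225
Sum of squared deviations: (+13.50675)² + (−1.85425)² + (+4.68675)² + (+9.76875)² + (−5.01225)² + (−17.42025)² + (−8.58025)² + (+4.90475)² = 729.52966
Variance = 729.52966 / 7 = 104.21852
SE* = √104.21852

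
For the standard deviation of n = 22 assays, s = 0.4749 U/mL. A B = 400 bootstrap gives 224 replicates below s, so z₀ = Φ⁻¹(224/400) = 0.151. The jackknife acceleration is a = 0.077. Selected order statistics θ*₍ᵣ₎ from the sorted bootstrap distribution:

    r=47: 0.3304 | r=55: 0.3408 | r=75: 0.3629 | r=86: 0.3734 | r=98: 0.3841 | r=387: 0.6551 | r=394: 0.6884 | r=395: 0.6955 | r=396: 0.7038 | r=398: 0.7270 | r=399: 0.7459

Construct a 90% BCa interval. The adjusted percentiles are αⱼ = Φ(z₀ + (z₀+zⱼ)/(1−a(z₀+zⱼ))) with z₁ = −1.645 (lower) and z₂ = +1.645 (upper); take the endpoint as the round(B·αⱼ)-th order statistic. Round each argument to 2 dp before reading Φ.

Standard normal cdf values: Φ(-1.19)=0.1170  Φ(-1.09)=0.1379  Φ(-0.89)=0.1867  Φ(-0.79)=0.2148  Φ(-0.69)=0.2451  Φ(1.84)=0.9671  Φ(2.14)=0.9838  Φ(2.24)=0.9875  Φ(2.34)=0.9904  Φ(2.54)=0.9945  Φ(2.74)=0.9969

Lower: z₀ + z₁ = 0.151 + (-1.645) = -1.494; 1 − a(z₀+z₁) = 1 − (0.077)(-1.494) = 1.1150; argument = 0.151 + (-1.494)/1.1150 = -1.1889 → -1.19.
α₁ = Φ(-1.19) = 0.1170; rank = round(400 × 0.1170) = 47; θ*₍47₎ = 0.3304.
Upper: z₀ + z₂ = 1.796; 1 − a(z₀+z₂) = 0.8617; argument = 2.2352 → 2.24; α₂ = 0.9875; rank = 395; θ*₍395₎ = 0.6955.

(0.3304, 0.6955)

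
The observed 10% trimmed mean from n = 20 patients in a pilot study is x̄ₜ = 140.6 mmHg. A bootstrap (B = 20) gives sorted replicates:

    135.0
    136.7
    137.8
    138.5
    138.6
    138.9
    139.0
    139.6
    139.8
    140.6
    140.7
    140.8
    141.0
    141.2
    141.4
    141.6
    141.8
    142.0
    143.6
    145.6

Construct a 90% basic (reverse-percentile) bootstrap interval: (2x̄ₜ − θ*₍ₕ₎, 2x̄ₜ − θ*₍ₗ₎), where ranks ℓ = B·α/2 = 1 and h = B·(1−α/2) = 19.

Percentile endpoints at ranks 1 and 19: θ*₍1₎ = 135.0, θ*₍19₎ = 143.6.
Basic interval reflects these around x̄ₜ:
  lower = 2 × 140.6 − 143.6 = 137.6
  upper = 2 × 140.6 − 135.0 = 146.2

(137.6, 146.2)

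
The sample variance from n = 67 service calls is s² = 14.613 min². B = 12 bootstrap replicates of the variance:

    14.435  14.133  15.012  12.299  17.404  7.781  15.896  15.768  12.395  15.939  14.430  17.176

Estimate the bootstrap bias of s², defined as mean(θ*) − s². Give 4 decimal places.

mean(θ*) = (14.435 + 14.133 + 15.012 + 12.299 + 17.404 + 7.781 + 15.896 + 15.768 + 12.395 + 15.939 + 14.430 + 17.176) / 12 = 14.38900
bias = 14.38900 − 14.613

bias = −0.2240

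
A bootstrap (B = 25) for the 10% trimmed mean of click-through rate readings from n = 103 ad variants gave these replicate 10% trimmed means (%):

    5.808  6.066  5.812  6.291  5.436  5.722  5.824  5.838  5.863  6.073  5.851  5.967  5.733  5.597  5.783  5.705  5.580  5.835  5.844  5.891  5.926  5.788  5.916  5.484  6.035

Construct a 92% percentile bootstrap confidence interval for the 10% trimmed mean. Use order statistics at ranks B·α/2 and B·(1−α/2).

(5.436, 6.073)

Sorted replicates: 5.436, 5.484, 5.580, 5.597, 5.705, 5.722, 5.733, 5.783, 5.788, 5.808, 5.812, 5.824, 5.835, 5.838, 5.844, 5.851, 5.863, 5.891, 5.916, 5.926, 5.967, 6.035, 6.066, 6.073, 6.291
α = 0.08; lower rank = 25 × 0.040 = 1; upper rank = 25 × 0.960 = 24.
The 1st smallest replicate is 5.436; the 24th is 6.073.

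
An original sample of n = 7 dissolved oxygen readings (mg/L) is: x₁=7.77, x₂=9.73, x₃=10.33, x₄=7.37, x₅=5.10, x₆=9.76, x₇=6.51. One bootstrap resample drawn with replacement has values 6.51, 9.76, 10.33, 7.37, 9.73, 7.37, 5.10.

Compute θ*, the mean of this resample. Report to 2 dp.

Mean = (6.51 + 9.76 + 10.33 + 7.37 + 9.73 + 7.37 + 5.10) / 7 = 56.170 / 7 = 8.02

θ* = 8.02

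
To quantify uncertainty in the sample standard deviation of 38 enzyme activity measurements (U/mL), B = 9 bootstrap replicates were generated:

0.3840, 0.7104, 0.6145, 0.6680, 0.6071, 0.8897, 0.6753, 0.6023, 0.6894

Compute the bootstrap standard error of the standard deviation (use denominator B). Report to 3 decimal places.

SE* = 0.125

Bootstrap SE is the standard deviation of the 9 replicate standard deviations.
Mean of replicates: (0.3840 + 0.7104 + 0.6145 + 0.6680 + 0.6071 + 0.8897 + 0.6753 + 0.6023 + 0.6894) / 9 = 5.84070 / 9 = 0.64897
Sum of squared deviations: (−0.26497)² + (+0.06143)² + (−0.03447)² + (+0.01903)² + (−0.04187)² + (+0.24073)² + (+0.02633)² + (−0.04667)² + (+0.04043)² = 0.13974
Variance = 0.13974 / 9 = 0.01553
SE* = √0.01553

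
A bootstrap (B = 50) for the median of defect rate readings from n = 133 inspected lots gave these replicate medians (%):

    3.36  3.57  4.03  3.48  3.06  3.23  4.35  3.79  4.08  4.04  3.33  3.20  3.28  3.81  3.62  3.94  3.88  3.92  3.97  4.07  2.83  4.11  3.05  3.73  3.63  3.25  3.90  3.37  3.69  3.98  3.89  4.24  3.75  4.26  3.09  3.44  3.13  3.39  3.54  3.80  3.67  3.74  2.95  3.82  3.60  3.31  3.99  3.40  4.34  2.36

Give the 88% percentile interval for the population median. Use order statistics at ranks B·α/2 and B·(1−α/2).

(2.95, 4.24)

Sorted replicates: 2.36, 2.83, 2.95, 3.05, 3.06, 3.09, 3.13, 3.20, 3.23, 3.25, 3.28, 3.31, 3.33, 3.36, 3.37, 3.39, 3.40, 3.44, 3.48, 3.54, 3.57, 3.60, 3.62, 3.63, 3.67, 3.69, 3.73, 3.74, 3.75, 3.79, 3.80, 3.81, 3.82, 3.88, 3.89, 3.90, 3.92, 3.94, 3.97, 3.98, 3.99, 4.03, 4.04, 4.07, 4.08, 4.11, 4.24, 4.26, 4.34, 4.35
α = 0.12; lower rank = 50 × 0.060 = 3; upper rank = 50 × 0.940 = 47.
The 3rd smallest replicate is 2.95; the 47th is 4.24.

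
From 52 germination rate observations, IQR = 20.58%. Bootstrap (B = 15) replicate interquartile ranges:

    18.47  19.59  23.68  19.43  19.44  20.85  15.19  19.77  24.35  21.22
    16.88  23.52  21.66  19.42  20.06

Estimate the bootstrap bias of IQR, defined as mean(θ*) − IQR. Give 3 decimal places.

mean(θ*) = (18.47 + 19.59 + 23.68 + 19.43 + 19.44 + 20.85 + 15.19 + 19.77 + 24.35 + 21.22 + 16.88 + 23.52 + 21.66 + 19.42 + 20.06) / 15 = 20.2353
bias = 20.2353 − 20.58

bias = −0.345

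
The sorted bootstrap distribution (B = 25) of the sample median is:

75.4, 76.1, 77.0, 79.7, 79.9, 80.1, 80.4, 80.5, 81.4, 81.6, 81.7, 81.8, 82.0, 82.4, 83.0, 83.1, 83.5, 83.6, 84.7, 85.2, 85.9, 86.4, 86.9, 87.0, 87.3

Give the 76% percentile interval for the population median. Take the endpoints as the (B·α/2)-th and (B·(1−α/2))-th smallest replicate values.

(77.0, 86.4)

α = 0.24; lower rank = 25 × 0.120 = 3; upper rank = 25 × 0.880 = 22.
The 3rd smallest replicate is 77.0; the 22nd is 86.4.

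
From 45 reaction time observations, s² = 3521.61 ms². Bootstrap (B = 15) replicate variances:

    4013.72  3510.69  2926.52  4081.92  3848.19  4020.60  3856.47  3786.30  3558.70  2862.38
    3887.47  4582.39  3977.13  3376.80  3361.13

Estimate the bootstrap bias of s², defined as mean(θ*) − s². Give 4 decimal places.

mean(θ*) = (4013.72 + 3510.69 + 2926.52 + 4081.92 + 3848.19 + 4020.60 + 3856.47 + 3786.30 + 3558.70 + 2862.38 + 3887.47 + 4582.39 + 3977.13 + 3376.80 + 3361.13) / 15 = 3710.02733
bias = 3710.02733 − 3521.61

bias = +188.4173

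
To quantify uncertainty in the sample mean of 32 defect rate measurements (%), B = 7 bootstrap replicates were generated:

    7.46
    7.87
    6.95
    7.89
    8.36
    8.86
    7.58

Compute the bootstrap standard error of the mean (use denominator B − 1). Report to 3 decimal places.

Bootstrap SE is the standard deviation of the 7 replicate means.
Mean of replicates: (7.46 + 7.87 + 6.95 + 7.89 + 8.36 + 8.86 + 7.58) / 7 = 54.9700 / 7 = 7.8529
Sum of squared deviations: (−0.3929)² + (+0.0171)² + (−0.9029)² + (+0.0371)² + (+0.5071)² + (+1.0071)² + (−0.2729)² = 2.3171
Variance = 2.3171 / 6 = 0.3862
SE* = √0.3862

SE* = 0.621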